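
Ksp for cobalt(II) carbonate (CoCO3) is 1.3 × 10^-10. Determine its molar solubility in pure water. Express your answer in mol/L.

1.1e-5 M

CoCO3(s) ⇌ Co^2+(aq) + CO3^2-(aq)
Ksp = [Co^2+][CO3^2-]
Let s = molar solubility. Then [Co^2+] = s and [CO3^2-] = s.
Ksp = (s)(s) = s^2
s = √(1.3 × 10^-10) = 1.1 × 10^-5 M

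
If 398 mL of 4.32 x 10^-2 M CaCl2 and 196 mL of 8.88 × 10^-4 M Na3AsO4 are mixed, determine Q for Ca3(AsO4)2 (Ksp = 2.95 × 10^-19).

Q = 2.08 × 10^-12

Total volume = 398 + 196 = 594 mL.
[Ca^2+] = 4.32 x 10^-2 × (398/594) = 2.895 x 10^-2 M
[AsO4^3-] = 8.88 × 10^-4 × (196/594) = 2.930 × 10^-4 M
Ca3(AsO4)2(s) ⇌ 3 Ca^2+(aq) + 2 AsO4^3-(aq), so Q = [Ca^2+]^3[AsO4^3-]^2
Q = (2.895 x 10^-2)^3(2.930 × 10^-4)^2 = 2.08 × 10^-12
Q > Ksp, so Ca3(AsO4)2 will precipitate.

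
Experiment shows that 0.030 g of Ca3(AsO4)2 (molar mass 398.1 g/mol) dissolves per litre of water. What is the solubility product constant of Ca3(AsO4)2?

Molar solubility s = (3.0 x 10^-2 g/L) / (398.1 g/mol) = 7.54 × 10^-5 M.
Ca3(AsO4)2(s) <=> 3 Ca^2+ + 2 AsO4^3-
If s mol/L of Ca3(AsO4)2 dissolves, [Ca^2+] = 3s and [AsO4^3-] = 2s.
Ksp = [Ca^2+]^3[AsO4^3-]^2
So Ksp = (3s)^3 × (2s)^2 = 108s^5
With s = 7.54 x 10^-5: Ksp = 2.6 × 10^-19

Ksp ≈ 2.6e-19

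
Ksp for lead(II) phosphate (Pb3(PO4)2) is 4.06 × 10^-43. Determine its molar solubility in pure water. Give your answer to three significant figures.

s ≈ 1.30 × 10^-9 M

Pb3(PO4)2(s) <=> 3 Pb^2+ + 2 PO4^3-
Ksp = [Pb^2+]^3[PO4^3-]^2
If s mol/L of Pb3(PO4)2 dissolves, [Pb^2+] = 3s and [PO4^3-] = 2s.
So Ksp = (3s)^3 × (2s)^2 = 108s^5
s = (4.06 × 10^-43 / 108)^(1/5) = 1.30 × 10^-9 M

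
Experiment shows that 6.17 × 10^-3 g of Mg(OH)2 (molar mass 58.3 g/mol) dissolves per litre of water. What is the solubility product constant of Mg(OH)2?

Ksp ≈ 4.74e-12

Molar solubility s = (6.17 x 10^-3 g/L) / (58.3 g/mol) = 1.058 × 10^-4 M.
Mg(OH)2(s) <=> Mg^2+ + 2 OH^-
With molar solubility s: [Mg^2+] = s, [OH^-] = 2s.
Ksp = [Mg^2+][OH^-]^2
Substituting: Ksp = s(2s)^2 = 4s^3
With s = 1.058 x 10^-4: Ksp = 4.74 × 10^-12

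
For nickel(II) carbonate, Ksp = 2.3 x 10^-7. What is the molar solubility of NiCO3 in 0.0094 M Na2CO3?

s ≈ 2.4 × 10^-5 M

NiCO3(s) <=> Ni^2+(aq) + CO3^2-(aq)
Ksp = [Ni^2+][CO3^2-]
Let s be the molar solubility in this solution. [Ni^2+] = s, [CO3^2-] = 0.0094 + s ≈ 0.0094 (common-ion effect: CO3^2- is already 0.0094 M).
Ksp ≈ s × 0.0094
s = 2.4 x 10^-5 M
Check: s = 2.4 × 10^-5 ≪ 0.0094, so the approximation is valid.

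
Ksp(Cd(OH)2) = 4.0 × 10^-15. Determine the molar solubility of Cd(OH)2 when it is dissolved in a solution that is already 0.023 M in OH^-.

7.6 × 10^-12 M

Cd(OH)2(s) ⇌ Cd^2+(aq) + 2 OH^-(aq)
Ksp = [Cd^2+][OH^-]^2
Let s be the molar solubility in this solution. [Cd^2+] = s, [OH^-] = 0.023 + 2s ≈ 0.023 (Ksp is small, so little additional dissolves).
Ksp ≈ s × (0.023)^2
s = 7.6 × 10^-12 M
Check: 2s = 1.5 × 10^-11 ≪ 0.023, so the approximation is valid.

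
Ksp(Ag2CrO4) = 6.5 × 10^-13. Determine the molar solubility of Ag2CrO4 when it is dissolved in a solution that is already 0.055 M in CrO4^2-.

Ag2CrO4(s) <=> 2 Ag^+ + CrO4^2-
Ksp = [Ag^+]^2[CrO4^2-]
If s mol/L dissolves here, [Ag^+] = 2s, [CrO4^2-] = 0.055 + s ≈ 0.055 (common-ion effect: CrO4^2- is already 0.055 M).
Ksp ≈ (2s)^2 × 0.055
s = 1.7 × 10^-6 M
Check: s = 1.7 x 10^-6 ≪ 0.055, so the approximation is valid.

1.7 x 10^-6 M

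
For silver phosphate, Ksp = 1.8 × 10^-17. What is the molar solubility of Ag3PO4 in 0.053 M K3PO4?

s ≈ 2.3 × 10^-6 M

Ag3PO4(s) <=> 3 Ag^+ + PO4^3-
Ksp = [Ag^+]^3[PO4^3-]
If s mol/L dissolves here, [Ag^+] = 3s, [PO4^3-] = 0.053 + s ≈ 0.053 (Ksp is small, so little additional dissolves).
Ksp ≈ (3s)^3 × 0.053
s = 2.3 x 10^-6 M
Check: s = 2.3 × 10^-6 ≪ 0.053, so the approximation is valid.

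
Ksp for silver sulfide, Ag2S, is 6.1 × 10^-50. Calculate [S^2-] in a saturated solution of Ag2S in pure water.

Ag2S(s) <=> 2 Ag^+(aq) + S^2-(aq)
Ksp = [Ag^+]^2[S^2-]
Let s = molar solubility. Then [Ag^+] = 2s and [S^2-] = s.
Substituting: Ksp = (2s)^2s = 4s^3
Solving, s = (6.1 × 10^-50/4)^(1/3) = 2.48 x 10^-17 M
[S^2-] = s = 2.5 × 10^-17 M

[S^2-] = 2.5e-17 M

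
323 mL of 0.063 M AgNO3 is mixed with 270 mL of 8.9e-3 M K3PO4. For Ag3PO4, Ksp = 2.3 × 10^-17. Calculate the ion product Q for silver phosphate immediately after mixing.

Total volume = 323 + 270 = 593 mL.
[Ag^+] = 6.3 x 10^-2 × (323/593) = 3.43 × 10^-2 M
[PO4^3-] = 8.9 x 10^-3 × (270/593) = 4.05 × 10^-3 M
Ag3PO4(s) ⇌ 3 Ag^+(aq) + PO4^3-(aq), so Q = [Ag^+]^3[PO4^3-]
Q = (3.43 × 10^-2)^3(4.05 x 10^-3) = 1.6 × 10^-7
Q > Ksp, so Ag3PO4 will precipitate.

Q ≈ 1.6 × 10^-7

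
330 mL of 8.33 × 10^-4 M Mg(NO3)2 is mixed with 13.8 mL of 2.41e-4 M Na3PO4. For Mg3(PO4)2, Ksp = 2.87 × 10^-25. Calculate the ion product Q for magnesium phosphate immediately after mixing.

Q = 4.78 × 10^-20

Total volume = 330 + 13.8 = 343.8 mL.
[Mg^2+] = 8.33 x 10^-4 × (330/343.8) = 7.996 × 10^-4 M
[PO4^3-] = 2.41 × 10^-4 × (13.8/343.8) = 9.674 × 10^-6 M
Mg3(PO4)2(s) <=> 3 Mg^2+ + 2 PO4^3-, so Q = [Mg^2+]^3[PO4^3-]^2
Q = (7.996 × 10^-4)^3(9.674 × 10^-6)^2 = 4.78 × 10^-20
Q > Ksp, so Mg3(PO4)2 will precipitate.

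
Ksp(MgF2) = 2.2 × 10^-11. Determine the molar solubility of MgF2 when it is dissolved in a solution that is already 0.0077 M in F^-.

3.7 × 10^-7 M

MgF2(s) ⇌ Mg^2+ + 2 F^-
Ksp = [Mg^2+][F^-]^2
Let s be the molar solubility in this solution. [Mg^2+] = s, [F^-] = 0.0077 + 2s ≈ 0.0077 (Ksp is small, so little additional dissolves).
Ksp ≈ s × (0.0077)^2
s = 3.7 x 10^-7 M
Check: 2s = 7.4 × 10^-7 ≪ 0.0077, so the approximation is valid.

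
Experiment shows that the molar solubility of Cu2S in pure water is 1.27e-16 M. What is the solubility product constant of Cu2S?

Cu2S(s) ⇌ 2 Cu^+(aq) + S^2-(aq)
With molar solubility s: [Cu^+] = 2s, [S^2-] = s.
Ksp = [Cu^+]^2[S^2-]
Substituting: Ksp = (2s)^2s = 4s^3
Ksp = 4 × (1.27 × 10^-16)^3 = 8.19 × 10^-48

Ksp ≈ 8.19 x 10^-48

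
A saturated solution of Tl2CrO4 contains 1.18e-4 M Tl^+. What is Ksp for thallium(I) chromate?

Ksp = 8.22e-13

Tl2CrO4(s) ⇌ 2 Tl^+ + CrO4^2-
Stoichiometry gives [CrO4^2-] = (1/2)[Tl^+] = 5.900 × 10^-5 M.
Ksp = [Tl^+]^2[CrO4^2-]
Ksp = (1.18 × 10^-4)^2 × 5.900 × 10^-5 = 8.22 × 10^-13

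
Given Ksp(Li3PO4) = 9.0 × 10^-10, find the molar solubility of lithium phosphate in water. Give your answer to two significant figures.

2.4 x 10^-3 M

Li3PO4(s) <=> 3 Li^+(aq) + PO4^3-(aq)
Ksp = [Li^+]^3[PO4^3-]
Let s = molar solubility. Then [Li^+] = 3s and [PO4^3-] = s.
Ksp = (3s)^3s = 27s^4
s = (9.0 × 10^-10 / 27)^(1/4) = 2.4 × 10^-3 M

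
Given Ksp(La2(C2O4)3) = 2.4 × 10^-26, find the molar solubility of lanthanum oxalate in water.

La2(C2O4)3(s) <=> 2 La^3+(aq) + 3 C2O4^2-(aq)
Ksp = [La^3+]^2[C2O4^2-]^3
For each mole of La2(C2O4)3 that dissolves: [La^3+] = 2s, [C2O4^2-] = 3s.
Substituting: Ksp = (2s)^2(3s)^3 = 108s^5
Solving, s = (2.4 × 10^-26/108)^(1/5) = 2.9 × 10^-6 M

2.9e-6 M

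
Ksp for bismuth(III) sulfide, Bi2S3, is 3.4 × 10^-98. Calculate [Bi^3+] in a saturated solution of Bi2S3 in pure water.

Bi2S3(s) ⇌ 2 Bi^3+(aq) + 3 S^2-(aq)
Ksp = [Bi^3+]^2[S^2-]^3
If s mol/L of Bi2S3 dissolves, [Bi^3+] = 2s and [S^2-] = 3s.
So Ksp = (2s)^2 × (3s)^3 = 108s^5
Solving, s = (3.4 × 10^-98/108)^(1/5) = 1.26 x 10^-20 M
[Bi^3+] = 2s = 2.5 × 10^-20 M

[Bi^3+] ≈ 2.5 × 10^-20 M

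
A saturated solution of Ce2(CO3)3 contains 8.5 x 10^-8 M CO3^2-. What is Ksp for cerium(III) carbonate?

Ce2(CO3)3(s) ⇌ 2 Ce^3+(aq) + 3 CO3^2-(aq)
Stoichiometry gives [Ce^3+] = (2/3)[CO3^2-] = 5.67 × 10^-8 M.
Ksp = [Ce^3+]^2[CO3^2-]^3
Ksp = (5.67 × 10^-8)^2 × (8.5 × 10^-8)^3 = 2.0 × 10^-36

Ksp = 2.0e-36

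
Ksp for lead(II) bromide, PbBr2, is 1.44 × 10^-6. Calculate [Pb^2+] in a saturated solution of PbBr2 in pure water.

PbBr2(s) ⇌ Pb^2+(aq) + 2 Br^-(aq)
Ksp = [Pb^2+][Br^-]^2
With molar solubility s: [Pb^2+] = s, [Br^-] = 2s.
So Ksp = s × (2s)^2 = 4s^3
s = (1.44 × 10^-6 / 4)^(1/3) = 7.114 × 10^-3 M
[Pb^2+] = s = 7.11 x 10^-3 M

7.11 × 10^-3 M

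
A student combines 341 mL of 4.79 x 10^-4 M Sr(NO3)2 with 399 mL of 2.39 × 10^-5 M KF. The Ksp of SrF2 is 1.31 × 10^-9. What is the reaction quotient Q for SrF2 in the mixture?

Total volume = 341 + 399 = 740 mL.
[Sr^2+] = 4.79 x 10^-4 × (341/740) = 2.207 x 10^-4 M
[F^-] = 2.39 × 10^-5 × (399/740) = 1.289 × 10^-5 M
SrF2(s) <=> Sr^2+(aq) + 2 F^-(aq), so Q = [Sr^2+][F^-]^2
Q = (2.207 × 10^-4)(1.289 × 10^-5)^2 = 3.67 × 10^-14
Q < Ksp, so no precipitate of SrF2 forms.

Q ≈ 3.67 × 10^-14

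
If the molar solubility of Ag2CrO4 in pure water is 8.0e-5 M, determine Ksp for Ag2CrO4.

Ag2CrO4(s) ⇌ 2 Ag^+(aq) + CrO4^2-(aq)
For each mole of Ag2CrO4 that dissolves: [Ag^+] = 2s, [CrO4^2-] = s.
Ksp = [Ag^+]^2[CrO4^2-]
Substituting: Ksp = (2s)^2s = 4s^3
With s = 8.0 × 10^-5: Ksp = 2.0 x 10^-12

2.0 × 10^-12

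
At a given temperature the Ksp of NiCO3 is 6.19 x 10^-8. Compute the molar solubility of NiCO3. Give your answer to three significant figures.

NiCO3(s) ⇌ Ni^2+ + CO3^2-
Ksp = [Ni^2+][CO3^2-]
Let s = molar solubility. Then [Ni^2+] = s and [CO3^2-] = s.
Ksp = s × s = s^2
s = (6.19 x 10^-8)^(1/2) = 2.49 × 10^-4 M

s ≈ 2.49 × 10^-4 M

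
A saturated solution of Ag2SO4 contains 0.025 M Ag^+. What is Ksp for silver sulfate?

Ag2SO4(s) ⇌ 2 Ag^+ + SO4^2-
Stoichiometry gives [SO4^2-] = (1/2)[Ag^+] = 1.25 x 10^-2 M.
Ksp = [Ag^+]^2[SO4^2-]
Ksp = (2.5 × 10^-2)^2 × 1.25 × 10^-2 = 7.8 x 10^-6

Ksp = 7.8 × 10^-6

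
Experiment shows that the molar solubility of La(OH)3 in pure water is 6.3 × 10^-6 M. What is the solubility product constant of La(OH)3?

La(OH)3(s) ⇌ La^3+(aq) + 3 OH^-(aq)
Let s = molar solubility. Then [La^3+] = s and [OH^-] = 3s.
Ksp = [La^3+][OH^-]^3
Ksp = s(3s)^3 = 27s^4
Ksp = 27 × (6.3 × 10^-6)^4 = 4.3 × 10^-20

4.3e-20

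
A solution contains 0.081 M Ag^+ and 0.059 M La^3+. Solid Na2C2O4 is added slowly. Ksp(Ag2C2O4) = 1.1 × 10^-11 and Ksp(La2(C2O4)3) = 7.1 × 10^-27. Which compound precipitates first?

Each salt begins to precipitate when Q = Ksp, i.e. when [C2O4^2-] reaches its threshold.
For Ag2C2O4: 1.1 × 10^-11 = (0.081)^2 × [C2O4^2-]  ⇒  [C2O4^2-] = 1.7 x 10^-9 M.
For La2(C2O4)3: 7.1 × 10^-27 = (0.059)^2 × [C2O4^2-]^3  ⇒  [C2O4^2-] = 1.3 × 10^-8 M.
The salt with the lower threshold [C2O4^2-] precipitates first: Ag2C2O4.

Ag2C2O4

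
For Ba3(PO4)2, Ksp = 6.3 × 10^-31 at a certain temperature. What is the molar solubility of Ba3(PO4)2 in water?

Ba3(PO4)2(s) ⇌ 3 Ba^2+(aq) + 2 PO4^3-(aq)
Ksp = [Ba^2+]^3[PO4^3-]^2
For each mole of Ba3(PO4)2 that dissolves: [Ba^2+] = 3s, [PO4^3-] = 2s.
Substituting: Ksp = (3s)^3(2s)^2 = 108s^5
s^5 = 6.3 × 10^-31 / 108, so s = 3.6 × 10^-7 M

s = 3.6 × 10^-7 M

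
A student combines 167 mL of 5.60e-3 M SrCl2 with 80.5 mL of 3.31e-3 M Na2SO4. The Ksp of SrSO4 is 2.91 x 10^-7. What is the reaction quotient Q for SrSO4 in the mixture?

Q ≈ 4.07e-6

Total volume = 167 + 80.5 = 247.5 mL.
[Sr^2+] = 5.60 x 10^-3 × (167/247.5) = 3.779 x 10^-3 M
[SO4^2-] = 3.31 × 10^-3 × (80.5/247.5) = 1.077 x 10^-3 M
SrSO4(s) ⇌ Sr^2+ + SO4^2-, so Q = [Sr^2+][SO4^2-]
Q = (3.779 × 10^-3)(1.077 x 10^-3) = 4.07 × 10^-6
Q > Ksp, so SrSO4 will precipitate.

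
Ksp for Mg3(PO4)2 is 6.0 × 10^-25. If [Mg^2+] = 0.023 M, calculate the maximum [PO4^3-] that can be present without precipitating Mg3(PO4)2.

[PO4^3-] ≈ 2.2e-10 M

Mg3(PO4)2(s) ⇌ 3 Mg^2+ + 2 PO4^3-
Ksp = [Mg^2+]^3[PO4^3-]^2
Precipitation begins when Q = Ksp. With [Mg^2+] = 0.023 M:
6.0 × 10^-25 = (0.023)^3 × [PO4^3-]^2
[PO4^3-] = (6.0 × 10^-25 / 1.22 x 10^-5)^(1/2) = 2.2 × 10^-10 M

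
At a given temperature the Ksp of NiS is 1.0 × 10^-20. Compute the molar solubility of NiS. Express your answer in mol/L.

s ≈ 1.0 x 10^-10 M

NiS(s) ⇌ Ni^2+ + S^2-
Ksp = [Ni^2+][S^2-]
For each mole of NiS that dissolves: [Ni^2+] = s, [S^2-] = s.
Ksp = (s)(s) = s^2
s = (1.0 × 10^-20)^(1/2) = 1.0 × 10^-10 M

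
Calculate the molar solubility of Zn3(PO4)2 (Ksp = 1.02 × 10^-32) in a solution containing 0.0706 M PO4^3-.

Zn3(PO4)2(s) ⇌ 3 Zn^2+ + 2 PO4^3-
Ksp = [Zn^2+]^3[PO4^3-]^2
If s mol/L dissolves here, [Zn^2+] = 3s, [PO4^3-] = 0.0706 + 2s ≈ 0.0706 (common-ion effect: PO4^3- is already 0.0706 M).
Ksp ≈ (3s)^3 × (0.0706)^2
s = 4.23 x 10^-11 M
Check: 2s = 8.5 × 10^-11 ≪ 0.0706, so the approximation is valid.

s = 4.23e-11 M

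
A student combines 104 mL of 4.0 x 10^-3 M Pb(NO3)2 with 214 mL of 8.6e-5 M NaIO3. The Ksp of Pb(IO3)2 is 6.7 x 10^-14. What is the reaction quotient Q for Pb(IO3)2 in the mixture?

4.4 × 10^-12

Total volume = 104 + 214 = 318 mL.
[Pb^2+] = 4.0 x 10^-3 × (104/318) = 1.31 × 10^-3 M
[IO3^-] = 8.6 × 10^-5 × (214/318) = 5.79 × 10^-5 M
Pb(IO3)2(s) <=> Pb^2+(aq) + 2 IO3^-(aq), so Q = [Pb^2+][IO3^-]^2
Q = (1.31 × 10^-3)(5.79 × 10^-5)^2 = 4.4 × 10^-12
Q > Ksp, so Pb(IO3)2 will precipitate.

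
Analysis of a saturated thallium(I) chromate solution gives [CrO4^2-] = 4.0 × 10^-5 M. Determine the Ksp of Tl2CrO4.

Tl2CrO4(s) ⇌ 2 Tl^+(aq) + CrO4^2-(aq)
Stoichiometry gives [Tl^+] = (2/1)[CrO4^2-] = 8.00 x 10^-5 M.
Ksp = [Tl^+]^2[CrO4^2-]
Ksp = (8.00 × 10^-5)^2 × 4.0 × 10^-5 = 2.6 × 10^-13

Ksp ≈ 2.6 × 10^-13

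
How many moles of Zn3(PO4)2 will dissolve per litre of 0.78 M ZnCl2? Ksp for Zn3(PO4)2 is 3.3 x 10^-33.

Zn3(PO4)2(s) ⇌ 3 Zn^2+ + 2 PO4^3-
Ksp = [Zn^2+]^3[PO4^3-]^2
If s mol/L dissolves here, [Zn^2+] = 0.78 + 3s ≈ 0.78, [PO4^3-] = 2s (since Zn^2+ from ZnCl2 dominates).
Ksp ≈ (0.78)^3 × (2s)^2
s = 4.2 × 10^-17 M
Check: 3s = 1.3 x 10^-16 ≪ 0.78, so the approximation is valid.

4.2 × 10^-17 M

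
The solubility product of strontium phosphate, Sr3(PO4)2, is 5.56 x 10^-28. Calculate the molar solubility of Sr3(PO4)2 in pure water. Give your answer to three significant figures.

Sr3(PO4)2(s) ⇌ 3 Sr^2+(aq) + 2 PO4^3-(aq)
Ksp = [Sr^2+]^3[PO4^3-]^2
With molar solubility s: [Sr^2+] = 3s, [PO4^3-] = 2s.
So Ksp = (3s)^3 × (2s)^2 = 108s^5
s^5 = 5.56 x 10^-28 / 108, so s = 1.39 x 10^-6 M

s = 1.39e-6 M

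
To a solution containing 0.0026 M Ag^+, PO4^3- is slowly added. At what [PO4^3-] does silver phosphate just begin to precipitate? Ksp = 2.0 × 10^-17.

Ag3PO4(s) ⇌ 3 Ag^+(aq) + PO4^3-(aq)
Ksp = [Ag^+]^3[PO4^3-]
Precipitation begins when Q = Ksp. With [Ag^+] = 0.0026 M:
2.0 × 10^-17 = (0.0026)^3 × [PO4^3-]
[PO4^3-] = (2.0 × 10^-17 / 1.76 x 10^-8) = 1.1 x 10^-9 M

[PO4^3-] = 1.1 x 10^-9 M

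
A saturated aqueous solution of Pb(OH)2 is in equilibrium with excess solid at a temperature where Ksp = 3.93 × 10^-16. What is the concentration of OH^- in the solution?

Pb(OH)2(s) ⇌ Pb^2+ + 2 OH^-
Ksp = [Pb^2+][OH^-]^2
If s mol/L of Pb(OH)2 dissolves, [Pb^2+] = s and [OH^-] = 2s.
Ksp = s(2s)^2 = 4s^3
s = (3.93 × 10^-16 / 4)^(1/3) = 4.614 × 10^-6 M
[OH^-] = 2s = 9.23 × 10^-6 M

9.23 × 10^-6 M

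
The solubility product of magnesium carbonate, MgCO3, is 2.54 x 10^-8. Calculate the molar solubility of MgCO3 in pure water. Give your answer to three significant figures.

s = 1.59 x 10^-4 M

MgCO3(s) <=> Mg^2+(aq) + CO3^2-(aq)
Ksp = [Mg^2+][CO3^2-]
With molar solubility s: [Mg^2+] = s, [CO3^2-] = s.
Ksp = (s)(s) = s^2
s = √(2.54 x 10^-8) = 1.59 × 10^-4 M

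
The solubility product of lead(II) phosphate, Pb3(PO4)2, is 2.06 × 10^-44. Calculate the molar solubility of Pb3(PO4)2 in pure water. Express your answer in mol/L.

s = 7.18 × 10^-10 M

Pb3(PO4)2(s) ⇌ 3 Pb^2+(aq) + 2 PO4^3-(aq)
Ksp = [Pb^2+]^3[PO4^3-]^2
If s mol/L of Pb3(PO4)2 dissolves, [Pb^2+] = 3s and [PO4^3-] = 2s.
So Ksp = (3s)^3 × (2s)^2 = 108s^5
s^5 = 2.06 × 10^-44 / 108, so s = 7.18 × 10^-10 M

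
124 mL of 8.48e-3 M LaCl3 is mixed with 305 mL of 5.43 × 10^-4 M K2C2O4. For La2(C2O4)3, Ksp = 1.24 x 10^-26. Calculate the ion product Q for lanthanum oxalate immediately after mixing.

Q ≈ 3.46e-16

Total volume = 124 + 305 = 429 mL.
[La^3+] = 8.48 × 10^-3 × (124/429) = 2.451 × 10^-3 M
[C2O4^2-] = 5.43 x 10^-4 × (305/429) = 3.860 × 10^-4 M
La2(C2O4)3(s) ⇌ 2 La^3+(aq) + 3 C2O4^2-(aq), so Q = [La^3+]^2[C2O4^2-]^3
Q = (2.451 x 10^-3)^2(3.860 x 10^-4)^3 = 3.46 × 10^-16
Q > Ksp, so La2(C2O4)3 will precipitate.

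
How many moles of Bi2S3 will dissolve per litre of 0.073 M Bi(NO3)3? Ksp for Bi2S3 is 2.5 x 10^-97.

Bi2S3(s) ⇌ 2 Bi^3+(aq) + 3 S^2-(aq)
Ksp = [Bi^3+]^2[S^2-]^3
If s mol/L dissolves here, [Bi^3+] = 0.073 + 2s ≈ 0.073, [S^2-] = 3s (common-ion effect: Bi^3+ is already 0.073 M).
Ksp ≈ (0.073)^2 × (3s)^3
s = 1.2 × 10^-32 M
Check: 2s = 2.4 × 10^-32 ≪ 0.073, so the approximation is valid.

s = 1.2e-32 M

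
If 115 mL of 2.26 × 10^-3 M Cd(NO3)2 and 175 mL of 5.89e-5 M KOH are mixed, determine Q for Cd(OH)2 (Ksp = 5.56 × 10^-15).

Total volume = 115 + 175 = 290 mL.
[Cd^2+] = 2.26 × 10^-3 × (115/290) = 8.962 x 10^-4 M
[OH^-] = 5.89 x 10^-5 × (175/290) = 3.554 x 10^-5 M
Cd(OH)2(s) ⇌ Cd^2+(aq) + 2 OH^-(aq), so Q = [Cd^2+][OH^-]^2
Q = (8.962 × 10^-4)(3.554 × 10^-5)^2 = 1.13 x 10^-12
Q > Ksp, so Cd(OH)2 will precipitate.

Q = 1.13e-12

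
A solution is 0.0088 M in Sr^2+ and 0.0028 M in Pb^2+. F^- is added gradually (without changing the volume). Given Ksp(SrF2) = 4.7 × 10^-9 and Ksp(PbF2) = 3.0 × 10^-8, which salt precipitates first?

SrF2

Precipitation of each salt starts when its ion product equals its Ksp.
For SrF2: 4.7 × 10^-9 = 0.0088 × [F^-]^2  ⇒  [F^-] = 7.3 × 10^-4 M.
For PbF2: 3.0 × 10^-8 = 0.0028 × [F^-]^2  ⇒  [F^-] = 3.3 × 10^-3 M.
The salt with the lower threshold [F^-] precipitates first: SrF2.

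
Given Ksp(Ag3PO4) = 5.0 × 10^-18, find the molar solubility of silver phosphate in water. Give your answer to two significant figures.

s ≈ 2.1 × 10^-5 M

Ag3PO4(s) ⇌ 3 Ag^+(aq) + PO4^3-(aq)
Ksp = [Ag^+]^3[PO4^3-]
With molar solubility s: [Ag^+] = 3s, [PO4^3-] = s.
So Ksp = (3s)^3 × s = 27s^4
Solving, s = (5.0 × 10^-18/27)^(1/4) = 2.1 × 10^-5 M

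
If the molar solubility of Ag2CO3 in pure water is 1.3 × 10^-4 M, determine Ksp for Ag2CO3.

Ag2CO3(s) ⇌ 2 Ag^+ + CO3^2-
With molar solubility s: [Ag^+] = 2s, [CO3^2-] = s.
Ksp = [Ag^+]^2[CO3^2-]
So Ksp = (2s)^2 × s = 4s^3
With s = 1.3 x 10^-4: Ksp = 8.8 x 10^-12

Ksp ≈ 8.8 × 10^-12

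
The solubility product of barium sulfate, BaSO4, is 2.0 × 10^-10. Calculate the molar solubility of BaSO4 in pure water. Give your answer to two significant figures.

BaSO4(s) <=> Ba^2+ + SO4^2-
Ksp = [Ba^2+][SO4^2-]
With molar solubility s: [Ba^2+] = s, [SO4^2-] = s.
Ksp = (s)(s) = s^2
s = √(2.0 × 10^-10) = 1.4 × 10^-5 M

s ≈ 1.4 × 10^-5 M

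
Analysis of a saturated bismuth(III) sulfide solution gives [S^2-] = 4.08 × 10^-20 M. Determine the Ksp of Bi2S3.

Bi2S3(s) ⇌ 2 Bi^3+ + 3 S^2-
Stoichiometry gives [Bi^3+] = (2/3)[S^2-] = 2.720 × 10^-20 M.
Ksp = [Bi^3+]^2[S^2-]^3
Ksp = (2.720 × 10^-20)^2 × (4.08 x 10^-20)^3 = 5.02 × 10^-98

Ksp ≈ 5.02 x 10^-98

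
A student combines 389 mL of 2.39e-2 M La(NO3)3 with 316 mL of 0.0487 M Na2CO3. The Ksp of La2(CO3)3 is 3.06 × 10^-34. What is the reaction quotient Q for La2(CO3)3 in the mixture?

Total volume = 389 + 316 = 705 mL.
[La^3+] = 2.39 × 10^-2 × (389/705) = 1.319 × 10^-2 M
[CO3^2-] = 4.87 × 10^-2 × (316/705) = 2.183 x 10^-2 M
La2(CO3)3(s) <=> 2 La^3+ + 3 CO3^2-, so Q = [La^3+]^2[CO3^2-]^3
Q = (1.319 × 10^-2)^2(2.183 × 10^-2)^3 = 1.81 × 10^-9
Q > Ksp, so La2(CO3)3 will precipitate.

Q ≈ 1.81 × 10^-9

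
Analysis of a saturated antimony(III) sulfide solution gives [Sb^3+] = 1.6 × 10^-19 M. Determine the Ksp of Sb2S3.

Ksp = 3.5 x 10^-94

Sb2S3(s) ⇌ 2 Sb^3+(aq) + 3 S^2-(aq)
Stoichiometry gives [S^2-] = (3/2)[Sb^3+] = 2.40 x 10^-19 M.
Ksp = [Sb^3+]^2[S^2-]^3
Ksp = (1.6 × 10^-19)^2 × (2.40 × 10^-19)^3 = 3.5 × 10^-94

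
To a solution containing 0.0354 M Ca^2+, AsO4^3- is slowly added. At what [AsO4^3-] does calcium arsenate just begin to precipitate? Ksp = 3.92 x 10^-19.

Ca3(AsO4)2(s) ⇌ 3 Ca^2+(aq) + 2 AsO4^3-(aq)
Ksp = [Ca^2+]^3[AsO4^3-]^2
Precipitation begins when Q = Ksp. With [Ca^2+] = 0.0354 M:
3.92 x 10^-19 = (0.0354)^3 × [AsO4^3-]^2
[AsO4^3-] = (3.92 x 10^-19 / 4.436 x 10^-5)^(1/2) = 9.40 × 10^-8 M

[AsO4^3-] = 9.40 x 10^-8 M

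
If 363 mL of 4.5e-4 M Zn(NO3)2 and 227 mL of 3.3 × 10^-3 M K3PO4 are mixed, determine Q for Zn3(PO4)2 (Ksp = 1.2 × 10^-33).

Total volume = 363 + 227 = 590 mL.
[Zn^2+] = 4.5 × 10^-4 × (363/590) = 2.77 × 10^-4 M
[PO4^3-] = 3.3 x 10^-3 × (227/590) = 1.27 x 10^-3 M
Zn3(PO4)2(s) ⇌ 3 Zn^2+(aq) + 2 PO4^3-(aq), so Q = [Zn^2+]^3[PO4^3-]^2
Q = (2.77 x 10^-4)^3(1.27 x 10^-3)^2 = 3.4 x 10^-17
Q > Ksp, so Zn3(PO4)2 will precipitate.

Q ≈ 3.4e-17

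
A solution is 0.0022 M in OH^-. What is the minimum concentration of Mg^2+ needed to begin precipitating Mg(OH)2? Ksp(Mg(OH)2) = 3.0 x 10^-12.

[Mg^2+] = 6.2 × 10^-7 M

Mg(OH)2(s) ⇌ Mg^2+ + 2 OH^-
Ksp = [Mg^2+][OH^-]^2
Precipitation begins when Q = Ksp. With [OH^-] = 0.0022 M:
3.0 x 10^-12 = (0.0022)^2 × [Mg^2+]
[Mg^2+] = (3.0 x 10^-12 / 4.84 × 10^-6) = 6.2 × 10^-7 M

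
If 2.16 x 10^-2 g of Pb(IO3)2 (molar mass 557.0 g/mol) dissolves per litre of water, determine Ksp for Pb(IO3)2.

2.33 x 10^-13

Molar solubility s = (2.16 × 10^-2 g/L) / (557.0 g/mol) = 3.878 × 10^-5 M.
Pb(IO3)2(s) <=> Pb^2+ + 2 IO3^-
With molar solubility s: [Pb^2+] = s, [IO3^-] = 2s.
Ksp = [Pb^2+][IO3^-]^2
So Ksp = s × (2s)^2 = 4s^3
Ksp = 4 × (3.878 × 10^-5)^3 = 2.33 × 10^-13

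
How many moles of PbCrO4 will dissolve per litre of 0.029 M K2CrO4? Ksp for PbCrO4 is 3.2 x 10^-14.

s = 1.1e-12 M

PbCrO4(s) ⇌ Pb^2+(aq) + CrO4^2-(aq)
Ksp = [Pb^2+][CrO4^2-]
Let s be the molar solubility in this solution. [Pb^2+] = s, [CrO4^2-] = 0.029 + s ≈ 0.029 (since CrO4^2- from K2CrO4 dominates).
Ksp ≈ s × 0.029
s = 1.1 × 10^-12 M
Check: s = 1.1 × 10^-12 ≪ 0.029, so the approximation is valid.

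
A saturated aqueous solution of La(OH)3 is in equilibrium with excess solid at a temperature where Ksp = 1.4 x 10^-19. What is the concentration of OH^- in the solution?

[OH^-] = 2.5 x 10^-5 M

La(OH)3(s) <=> La^3+ + 3 OH^-
Ksp = [La^3+][OH^-]^3
If s mol/L of La(OH)3 dissolves, [La^3+] = s and [OH^-] = 3s.
Substituting: Ksp = s(3s)^3 = 27s^4
s^4 = 1.4 x 10^-19 / 27, so s = 8.49 × 10^-6 M
[OH^-] = 3s = 2.5 × 10^-5 M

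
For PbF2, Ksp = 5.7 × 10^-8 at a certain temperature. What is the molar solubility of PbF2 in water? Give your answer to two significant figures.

PbF2(s) ⇌ Pb^2+(aq) + 2 F^-(aq)
Ksp = [Pb^2+][F^-]^2
For each mole of PbF2 that dissolves: [Pb^2+] = s, [F^-] = 2s.
So Ksp = s × (2s)^2 = 4s^3
s = (5.7 × 10^-8 / 4)^(1/3) = 2.4 x 10^-3 M

2.4 × 10^-3 M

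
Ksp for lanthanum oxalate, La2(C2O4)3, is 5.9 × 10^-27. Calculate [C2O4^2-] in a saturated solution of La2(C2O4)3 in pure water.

La2(C2O4)3(s) ⇌ 2 La^3+ + 3 C2O4^2-
Ksp = [La^3+]^2[C2O4^2-]^3
If s mol/L of La2(C2O4)3 dissolves, [La^3+] = 2s and [C2O4^2-] = 3s.
Substituting: Ksp = (2s)^2(3s)^3 = 108s^5
Solving, s = (5.9 × 10^-27/108)^(1/5) = 2.23 x 10^-6 M
[C2O4^2-] = 3s = 6.7 x 10^-6 M

6.7e-6 M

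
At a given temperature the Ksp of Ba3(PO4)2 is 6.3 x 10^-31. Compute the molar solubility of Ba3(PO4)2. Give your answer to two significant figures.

Ba3(PO4)2(s) ⇌ 3 Ba^2+(aq) + 2 PO4^3-(aq)
Ksp = [Ba^2+]^3[PO4^3-]^2
If s mol/L of Ba3(PO4)2 dissolves, [Ba^2+] = 3s and [PO4^3-] = 2s.
So Ksp = (3s)^3 × (2s)^2 = 108s^5
s = (6.3 x 10^-31 / 108)^(1/5) = 3.6 × 10^-7 M

s = 3.6 × 10^-7 M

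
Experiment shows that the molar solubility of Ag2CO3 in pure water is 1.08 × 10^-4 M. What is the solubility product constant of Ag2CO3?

Ksp = 5.04 × 10^-12

Ag2CO3(s) ⇌ 2 Ag^+ + CO3^2-
With molar solubility s: [Ag^+] = 2s, [CO3^2-] = s.
Ksp = [Ag^+]^2[CO3^2-]
Substituting: Ksp = (2s)^2s = 4s^3
With s = 1.08 × 10^-4: Ksp = 5.04 × 10^-12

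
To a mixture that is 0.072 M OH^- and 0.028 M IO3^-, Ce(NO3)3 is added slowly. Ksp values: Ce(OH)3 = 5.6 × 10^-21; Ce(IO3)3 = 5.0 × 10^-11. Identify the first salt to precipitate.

Ce(OH)3

Precipitation of each salt starts when its ion product equals its Ksp.
For Ce(OH)3: 5.6 × 10^-21 = (0.072)^3 × [Ce^3+]  ⇒  [Ce^3+] = 1.5 × 10^-17 M.
For Ce(IO3)3: 5.0 × 10^-11 = (0.028)^3 × [Ce^3+]  ⇒  [Ce^3+] = 2.3 × 10^-6 M.
The salt with the lower threshold [Ce^3+] precipitates first: Ce(OH)3.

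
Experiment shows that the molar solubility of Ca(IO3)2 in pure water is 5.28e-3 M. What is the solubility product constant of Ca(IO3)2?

Ksp ≈ 5.89e-7

Ca(IO3)2(s) <=> Ca^2+(aq) + 2 IO3^-(aq)
For each mole of Ca(IO3)2 that dissolves: [Ca^2+] = s, [IO3^-] = 2s.
Ksp = [Ca^2+][IO3^-]^2
Ksp = s(2s)^2 = 4s^3
With s = 5.28 × 10^-3: Ksp = 5.89 x 10^-7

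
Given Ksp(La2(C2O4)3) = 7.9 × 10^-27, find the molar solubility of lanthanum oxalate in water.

s = 2.4 x 10^-6 M

La2(C2O4)3(s) ⇌ 2 La^3+ + 3 C2O4^2-
Ksp = [La^3+]^2[C2O4^2-]^3
For each mole of La2(C2O4)3 that dissolves: [La^3+] = 2s, [C2O4^2-] = 3s.
Ksp = (2s)^2(3s)^3 = 108s^5
s^5 = 7.9 × 10^-27 / 108, so s = 2.4 x 10^-6 M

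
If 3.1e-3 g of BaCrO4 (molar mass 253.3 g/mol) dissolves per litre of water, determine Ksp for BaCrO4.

Molar solubility s = (3.1 x 10^-3 g/L) / (253.3 g/mol) = 1.22 × 10^-5 M.
BaCrO4(s) ⇌ Ba^2+ + CrO4^2-
With molar solubility s: [Ba^2+] = s, [CrO4^2-] = s.
Ksp = [Ba^2+][CrO4^2-]
Ksp = s^2
With s = 1.22 × 10^-5: Ksp = 1.5 × 10^-10

1.5 × 10^-10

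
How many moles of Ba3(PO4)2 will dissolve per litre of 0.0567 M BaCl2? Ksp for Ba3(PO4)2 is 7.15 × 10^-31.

s = 3.13 x 10^-14 M

Ba3(PO4)2(s) ⇌ 3 Ba^2+(aq) + 2 PO4^3-(aq)
Ksp = [Ba^2+]^3[PO4^3-]^2
Let s = moles of Ba3(PO4)2 that dissolve per litre. [Ba^2+] = 0.0567 + 3s ≈ 0.0567, [PO4^3-] = 2s (since Ba^2+ from BaCl2 dominates).
Ksp ≈ (0.0567)^3 × (2s)^2
s = 3.13 × 10^-14 M
Check: 3s = 9.4 x 10^-14 ≪ 0.0567, so the approximation is valid.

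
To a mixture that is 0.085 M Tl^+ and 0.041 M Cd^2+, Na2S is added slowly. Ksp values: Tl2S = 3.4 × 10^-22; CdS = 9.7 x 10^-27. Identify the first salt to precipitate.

CdS

Each salt begins to precipitate when Q = Ksp, i.e. when [S^2-] reaches its threshold.
For Tl2S: 3.4 × 10^-22 = (0.085)^2 × [S^2-]  ⇒  [S^2-] = 4.7 x 10^-20 M.
For CdS: 9.7 x 10^-27 = 0.041 × [S^2-]  ⇒  [S^2-] = 2.4 × 10^-25 M.
The salt with the lower threshold [S^2-] precipitates first: CdS.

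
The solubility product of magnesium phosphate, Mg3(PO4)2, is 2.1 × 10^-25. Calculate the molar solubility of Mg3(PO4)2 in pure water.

Mg3(PO4)2(s) <=> 3 Mg^2+ + 2 PO4^3-
Ksp = [Mg^2+]^3[PO4^3-]^2
If s mol/L of Mg3(PO4)2 dissolves, [Mg^2+] = 3s and [PO4^3-] = 2s.
Ksp = (3s)^3(2s)^2 = 108s^5
s^5 = 2.1 × 10^-25 / 108, so s = 4.5 x 10^-6 M

4.5e-6 M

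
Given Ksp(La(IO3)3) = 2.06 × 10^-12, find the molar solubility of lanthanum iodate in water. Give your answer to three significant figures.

La(IO3)3(s) <=> La^3+ + 3 IO3^-
Ksp = [La^3+][IO3^-]^3
Let s = molar solubility. Then [La^3+] = s and [IO3^-] = 3s.
Substituting: Ksp = s(3s)^3 = 27s^4
Solving, s = (2.06 × 10^-12/27)^(1/4) = 5.26 x 10^-4 M

5.26 × 10^-4 M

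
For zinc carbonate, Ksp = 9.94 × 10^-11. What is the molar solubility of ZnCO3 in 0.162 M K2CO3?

ZnCO3(s) <=> Zn^2+ + CO3^2-
Ksp = [Zn^2+][CO3^2-]
If s mol/L dissolves here, [Zn^2+] = s, [CO3^2-] = 0.162 + s ≈ 0.162 (since CO3^2- from K2CO3 dominates).
Ksp ≈ s × 0.162
s = 6.14 x 10^-10 M
Check: s = 6.1 x 10^-10 ≪ 0.162, so the approximation is valid.

s ≈ 6.14 × 10^-10 M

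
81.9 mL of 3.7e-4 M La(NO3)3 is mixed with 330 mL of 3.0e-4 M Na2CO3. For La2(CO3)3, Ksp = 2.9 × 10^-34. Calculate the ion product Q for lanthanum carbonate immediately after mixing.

Total volume = 81.9 + 330 = 411.9 mL.
[La^3+] = 3.7 × 10^-4 × (81.9/411.9) = 7.36 × 10^-5 M
[CO3^2-] = 3.0 x 10^-4 × (330/411.9) = 2.40 × 10^-4 M
La2(CO3)3(s) ⇌ 2 La^3+(aq) + 3 CO3^2-(aq), so Q = [La^3+]^2[CO3^2-]^3
Q = (7.36 x 10^-5)^2(2.40 × 10^-4)^3 = 7.5 × 10^-20
Q > Ksp, so La2(CO3)3 will precipitate.

Q ≈ 7.5 x 10^-20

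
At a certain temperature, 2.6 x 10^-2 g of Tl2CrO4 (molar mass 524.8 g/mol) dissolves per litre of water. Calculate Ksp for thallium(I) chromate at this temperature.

Molar solubility s = (2.6 × 10^-2 g/L) / (524.8 g/mol) = 4.95 x 10^-5 M.
Tl2CrO4(s) ⇌ 2 Tl^+ + CrO4^2-
Let s = molar solubility. Then [Tl^+] = 2s and [CrO4^2-] = s.
Ksp = [Tl^+]^2[CrO4^2-]
So Ksp = (2s)^2 × s = 4s^3
With s = 4.95 × 10^-5: Ksp = 4.9 × 10^-13

Ksp ≈ 4.9e-13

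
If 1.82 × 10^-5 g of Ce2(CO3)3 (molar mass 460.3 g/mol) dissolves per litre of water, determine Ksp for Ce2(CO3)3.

Molar solubility s = (1.82 x 10^-5 g/L) / (460.3 g/mol) = 3.954 x 10^-8 M.
Ce2(CO3)3(s) <=> 2 Ce^3+(aq) + 3 CO3^2-(aq)
Let s = molar solubility. Then [Ce^3+] = 2s and [CO3^2-] = 3s.
Ksp = [Ce^3+]^2[CO3^2-]^3
Substituting: Ksp = (2s)^2(3s)^3 = 108s^5
With s = 3.954 × 10^-8: Ksp = 1.04 x 10^-35

Ksp ≈ 1.04e-35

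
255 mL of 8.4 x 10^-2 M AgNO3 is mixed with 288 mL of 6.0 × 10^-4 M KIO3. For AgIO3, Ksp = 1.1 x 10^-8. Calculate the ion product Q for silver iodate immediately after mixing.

1.3e-5

Total volume = 255 + 288 = 543 mL.
[Ag^+] = 8.4 x 10^-2 × (255/543) = 3.94 x 10^-2 M
[IO3^-] = 6.0 × 10^-4 × (288/543) = 3.18 × 10^-4 M
AgIO3(s) ⇌ Ag^+(aq) + IO3^-(aq), so Q = [Ag^+][IO3^-]
Q = (3.94 × 10^-2)(3.18 x 10^-4) = 1.3 × 10^-5
Q > Ksp, so AgIO3 will precipitate.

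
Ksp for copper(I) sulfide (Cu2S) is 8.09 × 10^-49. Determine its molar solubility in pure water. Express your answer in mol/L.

s = 5.87e-17 M

Cu2S(s) ⇌ 2 Cu^+(aq) + S^2-(aq)
Ksp = [Cu^+]^2[S^2-]
For each mole of Cu2S that dissolves: [Cu^+] = 2s, [S^2-] = s.
Substituting: Ksp = (2s)^2s = 4s^3
s = (8.09 × 10^-49 / 4)^(1/3) = 5.87 × 10^-17 M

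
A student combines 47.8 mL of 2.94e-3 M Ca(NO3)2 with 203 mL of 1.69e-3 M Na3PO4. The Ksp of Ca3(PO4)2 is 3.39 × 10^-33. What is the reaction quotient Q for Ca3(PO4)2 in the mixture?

Total volume = 47.8 + 203 = 250.8 mL.
[Ca^2+] = 2.94 x 10^-3 × (47.8/250.8) = 5.603 x 10^-4 M
[PO4^3-] = 1.69 × 10^-3 × (203/250.8) = 1.368 x 10^-3 M
Ca3(PO4)2(s) ⇌ 3 Ca^2+(aq) + 2 PO4^3-(aq), so Q = [Ca^2+]^3[PO4^3-]^2
Q = (5.603 × 10^-4)^3(1.368 × 10^-3)^2 = 3.29 × 10^-16
Q > Ksp, so Ca3(PO4)2 will precipitate.

3.29e-16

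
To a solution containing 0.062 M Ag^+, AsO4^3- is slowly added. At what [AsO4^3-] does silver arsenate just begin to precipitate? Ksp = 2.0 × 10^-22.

8.4 × 10^-19 M

Ag3AsO4(s) ⇌ 3 Ag^+(aq) + AsO4^3-(aq)
Ksp = [Ag^+]^3[AsO4^3-]
Precipitation begins when Q = Ksp. With [Ag^+] = 0.062 M:
2.0 × 10^-22 = (0.062)^3 × [AsO4^3-]
[AsO4^3-] = (2.0 × 10^-22 / 2.38 x 10^-4) = 8.4 × 10^-19 M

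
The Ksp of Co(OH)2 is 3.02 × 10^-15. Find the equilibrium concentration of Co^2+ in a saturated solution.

Co(OH)2(s) ⇌ Co^2+ + 2 OH^-
Ksp = [Co^2+][OH^-]^2
If s mol/L of Co(OH)2 dissolves, [Co^2+] = s and [OH^-] = 2s.
Substituting: Ksp = s(2s)^2 = 4s^3
Solving, s = (3.02 × 10^-15/4)^(1/3) = 9.106 × 10^-6 M
[Co^2+] = s = 9.11 × 10^-6 M

9.11 × 10^-6 M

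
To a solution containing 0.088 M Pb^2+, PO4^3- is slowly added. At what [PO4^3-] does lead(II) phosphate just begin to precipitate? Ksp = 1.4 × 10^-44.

Pb3(PO4)2(s) ⇌ 3 Pb^2+ + 2 PO4^3-
Ksp = [Pb^2+]^3[PO4^3-]^2
Precipitation begins when Q = Ksp. With [Pb^2+] = 0.088 M:
1.4 × 10^-44 = (0.088)^3 × [PO4^3-]^2
[PO4^3-] = (1.4 × 10^-44 / 6.81 × 10^-4)^(1/2) = 4.5 × 10^-21 M

[PO4^3-] ≈ 4.5 × 10^-21 M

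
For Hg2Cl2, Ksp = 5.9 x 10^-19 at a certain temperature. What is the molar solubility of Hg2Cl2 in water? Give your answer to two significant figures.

5.3 × 10^-7 M

Hg2Cl2(s) ⇌ Hg2^2+(aq) + 2 Cl^-(aq)
Ksp = [Hg2^2+][Cl^-]^2
With molar solubility s: [Hg2^2+] = s, [Cl^-] = 2s.
Substituting: Ksp = s(2s)^2 = 4s^3
s = (5.9 x 10^-19 / 4)^(1/3) = 5.3 × 10^-7 M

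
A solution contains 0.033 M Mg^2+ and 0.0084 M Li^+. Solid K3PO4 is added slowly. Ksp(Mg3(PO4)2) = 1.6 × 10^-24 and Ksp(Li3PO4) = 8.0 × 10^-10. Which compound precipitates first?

Each salt begins to precipitate when Q = Ksp, i.e. when [PO4^3-] reaches its threshold.
For Mg3(PO4)2: 1.6 × 10^-24 = (0.033)^3 × [PO4^3-]^2  ⇒  [PO4^3-] = 2.1 × 10^-10 M.
For Li3PO4: 8.0 × 10^-10 = (0.0084)^3 × [PO4^3-]  ⇒  [PO4^3-] = 1.3 × 10^-3 M.
The salt with the lower threshold [PO4^3-] precipitates first: Mg3(PO4)2.

Mg3(PO4)2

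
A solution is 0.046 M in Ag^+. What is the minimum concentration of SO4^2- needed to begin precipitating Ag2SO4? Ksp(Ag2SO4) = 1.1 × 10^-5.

Ag2SO4(s) <=> 2 Ag^+ + SO4^2-
Ksp = [Ag^+]^2[SO4^2-]
Precipitation begins when Q = Ksp. With [Ag^+] = 0.046 M:
1.1 × 10^-5 = (0.046)^2 × [SO4^2-]
[SO4^2-] = (1.1 × 10^-5 / 2.12 × 10^-3) = 5.2 × 10^-3 M

[SO4^2-] ≈ 5.2e-3 M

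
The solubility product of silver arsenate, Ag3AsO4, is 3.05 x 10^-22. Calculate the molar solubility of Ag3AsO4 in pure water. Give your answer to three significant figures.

Ag3AsO4(s) ⇌ 3 Ag^+ + AsO4^3-
Ksp = [Ag^+]^3[AsO4^3-]
With molar solubility s: [Ag^+] = 3s, [AsO4^3-] = s.
Substituting: Ksp = (3s)^3s = 27s^4
s = (3.05 x 10^-22 / 27)^(1/4) = 1.83 × 10^-6 M

s = 1.83e-6 M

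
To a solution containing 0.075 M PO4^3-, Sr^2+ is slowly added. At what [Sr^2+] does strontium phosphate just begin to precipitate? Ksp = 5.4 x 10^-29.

Sr3(PO4)2(s) ⇌ 3 Sr^2+ + 2 PO4^3-
Ksp = [Sr^2+]^3[PO4^3-]^2
Precipitation begins when Q = Ksp. With [PO4^3-] = 0.075 M:
5.4 x 10^-29 = (0.075)^2 × [Sr^2+]^3
[Sr^2+] = (5.4 x 10^-29 / 5.63 x 10^-3)^(1/3) = 2.1 x 10^-9 M

[Sr^2+] ≈ 2.1 × 10^-9 M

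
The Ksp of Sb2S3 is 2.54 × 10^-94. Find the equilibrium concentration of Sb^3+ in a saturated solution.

1.50 x 10^-19 M

Sb2S3(s) <=> 2 Sb^3+(aq) + 3 S^2-(aq)
Ksp = [Sb^3+]^2[S^2-]^3
If s mol/L of Sb2S3 dissolves, [Sb^3+] = 2s and [S^2-] = 3s.
Ksp = (2s)^2(3s)^3 = 108s^5
s^5 = 2.54 × 10^-94 / 108, so s = 7.487 x 10^-20 M
[Sb^3+] = 2s = 1.50 × 10^-19 M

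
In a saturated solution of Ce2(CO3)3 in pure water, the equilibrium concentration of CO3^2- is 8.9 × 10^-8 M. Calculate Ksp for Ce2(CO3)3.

Ce2(CO3)3(s) ⇌ 2 Ce^3+(aq) + 3 CO3^2-(aq)
Stoichiometry gives [Ce^3+] = (2/3)[CO3^2-] = 5.93 x 10^-8 M.
Ksp = [Ce^3+]^2[CO3^2-]^3
Ksp = (5.93 × 10^-8)^2 × (8.9 × 10^-8)^3 = 2.5 × 10^-36

2.5e-36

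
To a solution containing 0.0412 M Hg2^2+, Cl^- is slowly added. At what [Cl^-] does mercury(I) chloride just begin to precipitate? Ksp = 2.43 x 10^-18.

Hg2Cl2(s) ⇌ Hg2^2+ + 2 Cl^-
Ksp = [Hg2^2+][Cl^-]^2
Precipitation begins when Q = Ksp. With [Hg2^2+] = 0.0412 M:
2.43 x 10^-18 = (0.0412) × [Cl^-]^2
[Cl^-] = (2.43 x 10^-18 / 4.12 × 10^-2)^(1/2) = 7.68 x 10^-9 M

[Cl^-] ≈ 7.68 x 10^-9 M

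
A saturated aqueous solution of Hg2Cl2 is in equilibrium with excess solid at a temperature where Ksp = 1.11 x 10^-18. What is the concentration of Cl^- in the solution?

[Cl^-] = 1.30e-6 M

Hg2Cl2(s) <=> Hg2^2+(aq) + 2 Cl^-(aq)
Ksp = [Hg2^2+][Cl^-]^2
With molar solubility s: [Hg2^2+] = s, [Cl^-] = 2s.
Substituting: Ksp = s(2s)^2 = 4s^3
s^3 = 1.11 x 10^-18 / 4, so s = 6.523 × 10^-7 M
[Cl^-] = 2s = 1.30 × 10^-6 M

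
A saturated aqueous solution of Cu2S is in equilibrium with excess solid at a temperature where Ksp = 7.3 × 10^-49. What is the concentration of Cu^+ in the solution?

Cu2S(s) <=> 2 Cu^+ + S^2-
Ksp = [Cu^+]^2[S^2-]
With molar solubility s: [Cu^+] = 2s, [S^2-] = s.
Substituting: Ksp = (2s)^2s = 4s^3
Solving, s = (7.3 × 10^-49/4)^(1/3) = 5.67 x 10^-17 M
[Cu^+] = 2s = 1.1 × 10^-16 M

[Cu^+] = 1.1 × 10^-16 M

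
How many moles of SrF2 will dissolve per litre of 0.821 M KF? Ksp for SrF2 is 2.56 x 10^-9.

SrF2(s) <=> Sr^2+(aq) + 2 F^-(aq)
Ksp = [Sr^2+][F^-]^2
Let s be the molar solubility in this solution. [Sr^2+] = s, [F^-] = 0.821 + 2s ≈ 0.821 (common-ion effect: F^- is already 0.821 M).
Ksp ≈ s × (0.821)^2
s = 3.80 × 10^-9 M
Check: 2s = 7.6 × 10^-9 ≪ 0.821, so the approximation is valid.

3.80 × 10^-9 M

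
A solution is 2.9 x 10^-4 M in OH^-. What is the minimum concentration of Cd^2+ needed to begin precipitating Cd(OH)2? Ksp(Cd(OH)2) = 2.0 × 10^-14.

2.4e-7 M

Cd(OH)2(s) ⇌ Cd^2+(aq) + 2 OH^-(aq)
Ksp = [Cd^2+][OH^-]^2
Precipitation begins when Q = Ksp. With [OH^-] = 2.9 x 10^-4 M:
2.0 × 10^-14 = (2.9 x 10^-4)^2 × [Cd^2+]
[Cd^2+] = (2.0 × 10^-14 / 8.41 x 10^-8) = 2.4 x 10^-7 M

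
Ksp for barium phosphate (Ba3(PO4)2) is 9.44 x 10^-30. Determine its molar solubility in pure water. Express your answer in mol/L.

Ba3(PO4)2(s) ⇌ 3 Ba^2+(aq) + 2 PO4^3-(aq)
Ksp = [Ba^2+]^3[PO4^3-]^2
For each mole of Ba3(PO4)2 that dissolves: [Ba^2+] = 3s, [PO4^3-] = 2s.
Substituting: Ksp = (3s)^3(2s)^2 = 108s^5
Solving, s = (9.44 x 10^-30/108)^(1/5) = 6.14 × 10^-7 M

s ≈ 6.14 × 10^-7 M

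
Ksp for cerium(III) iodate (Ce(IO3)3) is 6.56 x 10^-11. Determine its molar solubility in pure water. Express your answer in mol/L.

s = 1.25 × 10^-3 M

Ce(IO3)3(s) <=> Ce^3+ + 3 IO3^-
Ksp = [Ce^3+][IO3^-]^3
For each mole of Ce(IO3)3 that dissolves: [Ce^3+] = s, [IO3^-] = 3s.
Ksp = s(3s)^3 = 27s^4
s^4 = 6.56 x 10^-11 / 27, so s = 1.25 × 10^-3 M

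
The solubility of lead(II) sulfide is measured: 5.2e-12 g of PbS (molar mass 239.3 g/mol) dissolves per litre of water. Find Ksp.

4.7e-28

Molar solubility s = (5.2 × 10^-12 g/L) / (239.3 g/mol) = 2.17 × 10^-14 M.
PbS(s) ⇌ Pb^2+(aq) + S^2-(aq)
For each mole of PbS that dissolves: [Pb^2+] = s, [S^2-] = s.
Ksp = [Pb^2+][S^2-]
Ksp = (s)(s) = s^2
Ksp = (2.17 x 10^-14)^2 = 4.7 x 10^-28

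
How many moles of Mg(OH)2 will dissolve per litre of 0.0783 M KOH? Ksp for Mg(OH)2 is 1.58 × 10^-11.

s ≈ 2.58 x 10^-9 M

Mg(OH)2(s) ⇌ Mg^2+(aq) + 2 OH^-(aq)
Ksp = [Mg^2+][OH^-]^2
If s mol/L dissolves here, [Mg^2+] = s, [OH^-] = 0.0783 + 2s ≈ 0.0783 (Ksp is small, so little additional dissolves).
Ksp ≈ s × (0.0783)^2
s = 2.58 x 10^-9 M
Check: 2s = 5.2 x 10^-9 ≪ 0.0783, so the approximation is valid.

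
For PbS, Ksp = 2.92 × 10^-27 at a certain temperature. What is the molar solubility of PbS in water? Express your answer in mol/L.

s = 5.40e-14 M

PbS(s) ⇌ Pb^2+(aq) + S^2-(aq)
Ksp = [Pb^2+][S^2-]
For each mole of PbS that dissolves: [Pb^2+] = s, [S^2-] = s.
Ksp = (s)(s) = s^2
s = (2.92 × 10^-27)^(1/2) = 5.40 x 10^-14 M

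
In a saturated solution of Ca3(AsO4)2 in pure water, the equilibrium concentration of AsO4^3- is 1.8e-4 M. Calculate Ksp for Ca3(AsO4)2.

Ca3(AsO4)2(s) ⇌ 3 Ca^2+ + 2 AsO4^3-
Stoichiometry gives [Ca^2+] = (3/2)[AsO4^3-] = 2.70 × 10^-4 M.
Ksp = [Ca^2+]^3[AsO4^3-]^2
Ksp = (2.70 × 10^-4)^3 × (1.8 × 10^-4)^2 = 6.4 × 10^-19

Ksp = 6.4 × 10^-19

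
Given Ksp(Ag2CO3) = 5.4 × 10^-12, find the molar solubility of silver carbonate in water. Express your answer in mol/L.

Ag2CO3(s) <=> 2 Ag^+(aq) + CO3^2-(aq)
Ksp = [Ag^+]^2[CO3^2-]
Let s = molar solubility. Then [Ag^+] = 2s and [CO3^2-] = s.
So Ksp = (2s)^2 × s = 4s^3
s = (5.4 × 10^-12 / 4)^(1/3) = 1.1 × 10^-4 M

1.1 × 10^-4 M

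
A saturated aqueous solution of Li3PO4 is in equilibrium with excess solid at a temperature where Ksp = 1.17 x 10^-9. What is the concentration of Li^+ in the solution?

Li3PO4(s) ⇌ 3 Li^+ + PO4^3-
Ksp = [Li^+]^3[PO4^3-]
Let s = molar solubility. Then [Li^+] = 3s and [PO4^3-] = s.
Substituting: Ksp = (3s)^3s = 27s^4
s = (1.17 x 10^-9 / 27)^(1/4) = 2.566 × 10^-3 M
[Li^+] = 3s = 7.70 x 10^-3 M

[Li^+] ≈ 7.70 × 10^-3 M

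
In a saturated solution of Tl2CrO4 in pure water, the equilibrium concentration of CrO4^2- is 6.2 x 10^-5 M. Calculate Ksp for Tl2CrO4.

9.5 x 10^-13

Tl2CrO4(s) ⇌ 2 Tl^+(aq) + CrO4^2-(aq)
Stoichiometry gives [Tl^+] = (2/1)[CrO4^2-] = 1.24 x 10^-4 M.
Ksp = [Tl^+]^2[CrO4^2-]
Ksp = (1.24 × 10^-4)^2 × 6.2 x 10^-5 = 9.5 x 10^-13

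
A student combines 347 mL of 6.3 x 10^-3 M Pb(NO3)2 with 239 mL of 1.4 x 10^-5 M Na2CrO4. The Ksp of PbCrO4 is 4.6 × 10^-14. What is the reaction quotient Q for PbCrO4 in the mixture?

Total volume = 347 + 239 = 586 mL.
[Pb^2+] = 6.3 × 10^-3 × (347/586) = 3.73 × 10^-3 M
[CrO4^2-] = 1.4 x 10^-5 × (239/586) = 5.71 × 10^-6 M
PbCrO4(s) ⇌ Pb^2+ + CrO4^2-, so Q = [Pb^2+][CrO4^2-]
Q = (3.73 x 10^-3)(5.71 x 10^-6) = 2.1 × 10^-8
Q > Ksp, so PbCrO4 will precipitate.

Q ≈ 2.1e-8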